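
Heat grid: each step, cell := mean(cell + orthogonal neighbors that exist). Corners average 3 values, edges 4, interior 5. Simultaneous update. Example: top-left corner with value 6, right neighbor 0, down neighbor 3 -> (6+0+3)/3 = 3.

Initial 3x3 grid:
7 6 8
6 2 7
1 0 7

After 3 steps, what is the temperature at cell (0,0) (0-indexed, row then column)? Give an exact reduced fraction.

Answer: 11087/2160

Derivation:
Step 1: cell (0,0) = 19/3
Step 2: cell (0,0) = 193/36
Step 3: cell (0,0) = 11087/2160
Full grid after step 3:
  11087/2160 78919/14400 1403/240
  15311/3600 28103/6000 2317/450
  3811/1080 9149/2400 4781/1080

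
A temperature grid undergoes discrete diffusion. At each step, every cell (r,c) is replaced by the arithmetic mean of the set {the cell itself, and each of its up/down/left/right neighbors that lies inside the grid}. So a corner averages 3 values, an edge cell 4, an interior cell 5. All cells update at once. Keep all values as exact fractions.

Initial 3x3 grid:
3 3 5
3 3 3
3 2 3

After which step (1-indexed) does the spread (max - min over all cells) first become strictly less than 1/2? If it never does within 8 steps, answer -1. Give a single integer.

Step 1: max=11/3, min=8/3, spread=1
Step 2: max=32/9, min=653/240, spread=601/720
Step 3: max=448/135, min=6043/2160, spread=25/48
Step 4: max=105689/32400, min=375281/129600, spread=211/576
  -> spread < 1/2 first at step 4
Step 5: max=3096929/972000, min=22776307/7776000, spread=1777/6912
Step 6: max=367887851/116640000, min=1387339529/466560000, spread=14971/82944
Step 7: max=1366025167/437400000, min=83878457563/27993600000, spread=126121/995328
Step 8: max=1304095403309/419904000000, min=5066967691361/1679616000000, spread=1062499/11943936

Answer: 4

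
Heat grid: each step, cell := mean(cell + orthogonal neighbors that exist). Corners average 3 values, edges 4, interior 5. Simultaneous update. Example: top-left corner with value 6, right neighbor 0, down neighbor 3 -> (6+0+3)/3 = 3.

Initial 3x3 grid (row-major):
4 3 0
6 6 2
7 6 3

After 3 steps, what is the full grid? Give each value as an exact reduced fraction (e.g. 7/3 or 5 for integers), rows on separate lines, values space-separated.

Answer: 2369/540 5933/1600 827/270
71747/14400 8513/2000 50647/14400
11621/2160 11537/2400 8761/2160

Derivation:
After step 1:
  13/3 13/4 5/3
  23/4 23/5 11/4
  19/3 11/2 11/3
After step 2:
  40/9 277/80 23/9
  1261/240 437/100 761/240
  211/36 201/40 143/36
After step 3:
  2369/540 5933/1600 827/270
  71747/14400 8513/2000 50647/14400
  11621/2160 11537/2400 8761/2160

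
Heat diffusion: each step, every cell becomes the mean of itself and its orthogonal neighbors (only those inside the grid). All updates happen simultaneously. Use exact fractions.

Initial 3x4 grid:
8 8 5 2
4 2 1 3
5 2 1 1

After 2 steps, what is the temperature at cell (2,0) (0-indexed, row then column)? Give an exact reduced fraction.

Answer: 131/36

Derivation:
Step 1: cell (2,0) = 11/3
Step 2: cell (2,0) = 131/36
Full grid after step 2:
  103/18 1189/240 929/240 109/36
  1109/240 94/25 64/25 183/80
  131/36 649/240 469/240 14/9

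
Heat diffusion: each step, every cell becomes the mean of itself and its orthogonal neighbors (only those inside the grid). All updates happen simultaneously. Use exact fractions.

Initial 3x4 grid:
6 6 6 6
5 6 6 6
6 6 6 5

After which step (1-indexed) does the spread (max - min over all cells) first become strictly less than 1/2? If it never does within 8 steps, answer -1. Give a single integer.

Answer: 1

Derivation:
Step 1: max=6, min=17/3, spread=1/3
  -> spread < 1/2 first at step 1
Step 2: max=6, min=1373/240, spread=67/240
Step 3: max=853/144, min=6239/1080, spread=317/2160
Step 4: max=70877/12000, min=5014949/864000, spread=17639/172800
Step 5: max=15261913/2592000, min=45179359/7776000, spread=30319/388800
Step 6: max=913693147/155520000, min=2716407041/466560000, spread=61681/1166400
Step 7: max=676321433/115200000, min=163081773019/27993600000, spread=1580419/34992000
Step 8: max=3283583985707/559872000000, min=9794289805121/1679616000000, spread=7057769/209952000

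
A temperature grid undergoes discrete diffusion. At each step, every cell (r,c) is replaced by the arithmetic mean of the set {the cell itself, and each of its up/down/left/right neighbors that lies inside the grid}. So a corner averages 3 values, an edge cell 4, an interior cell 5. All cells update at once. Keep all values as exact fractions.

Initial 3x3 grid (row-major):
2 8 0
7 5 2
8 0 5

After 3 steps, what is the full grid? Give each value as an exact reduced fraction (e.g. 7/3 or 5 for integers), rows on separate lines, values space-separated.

Answer: 10369/2160 20221/4800 7859/2160
34819/7200 25181/6000 6361/1800
71/15 29819/7200 3817/1080

Derivation:
After step 1:
  17/3 15/4 10/3
  11/2 22/5 3
  5 9/2 7/3
After step 2:
  179/36 343/80 121/36
  617/120 423/100 49/15
  5 487/120 59/18
After step 3:
  10369/2160 20221/4800 7859/2160
  34819/7200 25181/6000 6361/1800
  71/15 29819/7200 3817/1080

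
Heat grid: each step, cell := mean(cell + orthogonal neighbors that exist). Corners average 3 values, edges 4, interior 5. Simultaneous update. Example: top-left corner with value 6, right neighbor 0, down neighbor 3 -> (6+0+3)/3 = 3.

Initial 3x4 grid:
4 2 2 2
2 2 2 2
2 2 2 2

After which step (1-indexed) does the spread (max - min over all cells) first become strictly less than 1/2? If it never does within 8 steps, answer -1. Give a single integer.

Answer: 3

Derivation:
Step 1: max=8/3, min=2, spread=2/3
Step 2: max=23/9, min=2, spread=5/9
Step 3: max=257/108, min=2, spread=41/108
  -> spread < 1/2 first at step 3
Step 4: max=30137/12960, min=2, spread=4217/12960
Step 5: max=1764349/777600, min=7279/3600, spread=38417/155520
Step 6: max=104512211/46656000, min=146597/72000, spread=1903471/9331200
Step 7: max=6199709089/2799360000, min=4435759/2160000, spread=18038617/111974400
Step 8: max=369191382851/167961600000, min=401726759/194400000, spread=883978523/6718464000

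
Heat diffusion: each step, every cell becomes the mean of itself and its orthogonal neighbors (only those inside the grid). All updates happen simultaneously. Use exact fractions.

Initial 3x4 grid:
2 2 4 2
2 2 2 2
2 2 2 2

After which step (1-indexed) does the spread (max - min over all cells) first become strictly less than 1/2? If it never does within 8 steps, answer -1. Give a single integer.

Step 1: max=8/3, min=2, spread=2/3
Step 2: max=151/60, min=2, spread=31/60
Step 3: max=1291/540, min=2, spread=211/540
  -> spread < 1/2 first at step 3
Step 4: max=124897/54000, min=1847/900, spread=14077/54000
Step 5: max=1112407/486000, min=111683/54000, spread=5363/24300
Step 6: max=32900809/14580000, min=62869/30000, spread=93859/583200
Step 7: max=1959874481/874800000, min=102536467/48600000, spread=4568723/34992000
Step 8: max=116756435629/52488000000, min=3097618889/1458000000, spread=8387449/83980800

Answer: 3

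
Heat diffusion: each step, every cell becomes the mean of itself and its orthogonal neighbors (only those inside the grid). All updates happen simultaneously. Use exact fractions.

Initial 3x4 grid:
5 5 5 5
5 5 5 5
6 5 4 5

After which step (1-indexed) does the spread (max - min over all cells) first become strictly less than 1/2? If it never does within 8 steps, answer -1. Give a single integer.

Step 1: max=16/3, min=14/3, spread=2/3
Step 2: max=187/36, min=1153/240, spread=281/720
  -> spread < 1/2 first at step 2
Step 3: max=553/108, min=10423/2160, spread=637/2160
Step 4: max=4389659/864000, min=315493/64800, spread=549257/2592000
Step 5: max=262245121/51840000, min=9504391/1944000, spread=26384083/155520000
Step 6: max=15691051139/3110400000, min=286261417/58320000, spread=1271326697/9331200000
Step 7: max=939147287401/186624000000, min=2152578541/437400000, spread=62141329723/559872000000
Step 8: max=56247006012059/11197440000000, min=517762601801/104976000000, spread=3056985459857/33592320000000

Answer: 2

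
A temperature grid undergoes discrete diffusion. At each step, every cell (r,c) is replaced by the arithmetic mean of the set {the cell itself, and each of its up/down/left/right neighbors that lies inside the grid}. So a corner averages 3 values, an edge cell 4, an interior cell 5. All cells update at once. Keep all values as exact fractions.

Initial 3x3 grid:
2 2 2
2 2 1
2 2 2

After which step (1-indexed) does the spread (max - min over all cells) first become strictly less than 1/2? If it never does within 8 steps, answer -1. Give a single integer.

Answer: 1

Derivation:
Step 1: max=2, min=5/3, spread=1/3
  -> spread < 1/2 first at step 1
Step 2: max=2, min=413/240, spread=67/240
Step 3: max=393/200, min=3883/2160, spread=1807/10800
Step 4: max=10439/5400, min=1570037/864000, spread=33401/288000
Step 5: max=1036609/540000, min=14322067/7776000, spread=3025513/38880000
Step 6: max=54844051/28800000, min=5755873133/3110400000, spread=53531/995328
Step 7: max=14760883949/7776000000, min=347215074151/186624000000, spread=450953/11943936
Step 8: max=1765231389481/933120000000, min=20885976439397/11197440000000, spread=3799043/143327232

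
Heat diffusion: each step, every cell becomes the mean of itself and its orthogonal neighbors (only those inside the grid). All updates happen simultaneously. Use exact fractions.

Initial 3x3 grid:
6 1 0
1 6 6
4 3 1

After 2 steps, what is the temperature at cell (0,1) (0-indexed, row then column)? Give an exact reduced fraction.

Step 1: cell (0,1) = 13/4
Step 2: cell (0,1) = 233/80
Full grid after step 2:
  61/18 233/80 53/18
  779/240 353/100 739/240
  125/36 129/40 121/36

Answer: 233/80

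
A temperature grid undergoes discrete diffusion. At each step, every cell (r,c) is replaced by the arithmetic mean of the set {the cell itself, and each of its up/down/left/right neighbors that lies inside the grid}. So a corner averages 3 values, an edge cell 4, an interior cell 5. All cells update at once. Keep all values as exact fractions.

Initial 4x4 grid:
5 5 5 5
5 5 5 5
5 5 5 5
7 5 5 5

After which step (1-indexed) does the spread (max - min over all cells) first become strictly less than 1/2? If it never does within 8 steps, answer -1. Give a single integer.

Answer: 3

Derivation:
Step 1: max=17/3, min=5, spread=2/3
Step 2: max=50/9, min=5, spread=5/9
Step 3: max=581/108, min=5, spread=41/108
  -> spread < 1/2 first at step 3
Step 4: max=17243/3240, min=5, spread=1043/3240
Step 5: max=511553/97200, min=5, spread=25553/97200
Step 6: max=15251459/2916000, min=45079/9000, spread=645863/2916000
Step 7: max=455041691/87480000, min=300971/60000, spread=16225973/87480000
Step 8: max=13599477983/2624400000, min=135701/27000, spread=409340783/2624400000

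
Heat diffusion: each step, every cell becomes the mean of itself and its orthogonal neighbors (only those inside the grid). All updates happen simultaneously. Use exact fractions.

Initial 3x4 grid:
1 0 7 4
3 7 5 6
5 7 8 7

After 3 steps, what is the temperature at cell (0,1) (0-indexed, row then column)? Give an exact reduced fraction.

Answer: 5941/1440

Derivation:
Step 1: cell (0,1) = 15/4
Step 2: cell (0,1) = 809/240
Step 3: cell (0,1) = 5941/1440
Full grid after step 3:
  7259/2160 5941/1440 6797/1440 11701/2160
  3071/720 5599/1200 1369/240 8321/1440
  1759/360 457/80 731/120 1163/180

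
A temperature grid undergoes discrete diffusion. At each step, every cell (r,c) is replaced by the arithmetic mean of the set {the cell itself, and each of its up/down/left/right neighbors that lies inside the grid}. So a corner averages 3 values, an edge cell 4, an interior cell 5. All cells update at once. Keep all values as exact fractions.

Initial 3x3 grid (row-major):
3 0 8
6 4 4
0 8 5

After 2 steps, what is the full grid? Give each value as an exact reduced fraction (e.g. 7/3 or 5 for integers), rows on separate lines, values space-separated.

After step 1:
  3 15/4 4
  13/4 22/5 21/4
  14/3 17/4 17/3
After step 2:
  10/3 303/80 13/3
  919/240 209/50 1159/240
  73/18 1139/240 91/18

Answer: 10/3 303/80 13/3
919/240 209/50 1159/240
73/18 1139/240 91/18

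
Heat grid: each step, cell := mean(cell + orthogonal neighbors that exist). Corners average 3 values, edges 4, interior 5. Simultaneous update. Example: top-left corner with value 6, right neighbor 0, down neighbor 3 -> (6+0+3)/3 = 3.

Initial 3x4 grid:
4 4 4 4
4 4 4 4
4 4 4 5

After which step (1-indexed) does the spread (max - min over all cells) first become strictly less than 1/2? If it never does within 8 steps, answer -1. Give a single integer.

Answer: 1

Derivation:
Step 1: max=13/3, min=4, spread=1/3
  -> spread < 1/2 first at step 1
Step 2: max=77/18, min=4, spread=5/18
Step 3: max=905/216, min=4, spread=41/216
Step 4: max=107897/25920, min=4, spread=4217/25920
Step 5: max=6429949/1555200, min=28879/7200, spread=38417/311040
Step 6: max=384448211/93312000, min=578597/144000, spread=1903471/18662400
Step 7: max=22995869089/5598720000, min=17395759/4320000, spread=18038617/223948800
Step 8: max=1376960982851/335923200000, min=1568126759/388800000, spread=883978523/13436928000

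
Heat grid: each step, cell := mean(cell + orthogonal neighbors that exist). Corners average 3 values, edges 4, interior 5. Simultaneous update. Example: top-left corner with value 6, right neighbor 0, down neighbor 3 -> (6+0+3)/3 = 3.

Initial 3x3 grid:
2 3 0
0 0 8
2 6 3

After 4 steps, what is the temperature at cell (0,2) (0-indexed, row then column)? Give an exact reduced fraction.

Answer: 88727/32400

Derivation:
Step 1: cell (0,2) = 11/3
Step 2: cell (0,2) = 23/9
Step 3: cell (0,2) = 803/270
Step 4: cell (0,2) = 88727/32400
Full grid after step 4:
  263783/129600 2159111/864000 88727/32400
  512309/216000 937007/360000 2740361/864000
  325733/129600 2633861/864000 210829/64800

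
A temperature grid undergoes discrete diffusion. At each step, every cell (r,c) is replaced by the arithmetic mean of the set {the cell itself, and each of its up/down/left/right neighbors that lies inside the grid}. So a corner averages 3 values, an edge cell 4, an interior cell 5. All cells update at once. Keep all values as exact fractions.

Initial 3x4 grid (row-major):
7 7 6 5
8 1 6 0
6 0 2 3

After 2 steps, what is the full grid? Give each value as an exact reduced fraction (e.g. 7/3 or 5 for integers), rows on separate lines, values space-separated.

Answer: 217/36 1379/240 215/48 79/18
219/40 102/25 393/100 71/24
149/36 211/60 29/12 95/36

Derivation:
After step 1:
  22/3 21/4 6 11/3
  11/2 22/5 3 7/2
  14/3 9/4 11/4 5/3
After step 2:
  217/36 1379/240 215/48 79/18
  219/40 102/25 393/100 71/24
  149/36 211/60 29/12 95/36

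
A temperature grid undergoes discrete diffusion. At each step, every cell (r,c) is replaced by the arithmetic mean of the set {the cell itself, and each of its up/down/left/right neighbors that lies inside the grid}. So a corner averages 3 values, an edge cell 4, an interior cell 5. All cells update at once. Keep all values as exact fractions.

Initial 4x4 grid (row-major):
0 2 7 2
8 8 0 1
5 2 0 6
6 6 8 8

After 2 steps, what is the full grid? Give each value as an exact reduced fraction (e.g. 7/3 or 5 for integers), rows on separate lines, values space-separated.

Answer: 77/18 43/12 203/60 25/9
107/24 209/50 77/25 47/15
611/120 443/100 397/100 62/15
197/36 313/60 323/60 199/36

Derivation:
After step 1:
  10/3 17/4 11/4 10/3
  21/4 4 16/5 9/4
  21/4 21/5 16/5 15/4
  17/3 11/2 11/2 22/3
After step 2:
  77/18 43/12 203/60 25/9
  107/24 209/50 77/25 47/15
  611/120 443/100 397/100 62/15
  197/36 313/60 323/60 199/36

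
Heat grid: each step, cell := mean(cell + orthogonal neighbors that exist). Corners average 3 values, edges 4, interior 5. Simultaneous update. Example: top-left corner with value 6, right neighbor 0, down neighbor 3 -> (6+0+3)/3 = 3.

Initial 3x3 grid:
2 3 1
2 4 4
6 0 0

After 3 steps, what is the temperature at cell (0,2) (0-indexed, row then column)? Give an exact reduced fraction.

Step 1: cell (0,2) = 8/3
Step 2: cell (0,2) = 89/36
Step 3: cell (0,2) = 5191/2160
Full grid after step 3:
  727/270 2089/800 5191/2160
  6667/2400 4983/2000 3753/1600
  1429/540 5917/2400 4691/2160

Answer: 5191/2160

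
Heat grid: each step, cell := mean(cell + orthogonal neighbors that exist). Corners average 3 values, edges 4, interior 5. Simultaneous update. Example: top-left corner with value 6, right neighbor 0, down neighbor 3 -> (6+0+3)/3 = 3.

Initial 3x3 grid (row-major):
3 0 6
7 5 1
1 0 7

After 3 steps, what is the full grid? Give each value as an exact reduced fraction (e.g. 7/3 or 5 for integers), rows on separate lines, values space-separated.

Answer: 3493/1080 24661/7200 6881/2160
2053/600 3119/1000 16549/4800
6661/2160 47797/14400 1699/540

Derivation:
After step 1:
  10/3 7/2 7/3
  4 13/5 19/4
  8/3 13/4 8/3
After step 2:
  65/18 353/120 127/36
  63/20 181/50 247/80
  119/36 671/240 32/9
After step 3:
  3493/1080 24661/7200 6881/2160
  2053/600 3119/1000 16549/4800
  6661/2160 47797/14400 1699/540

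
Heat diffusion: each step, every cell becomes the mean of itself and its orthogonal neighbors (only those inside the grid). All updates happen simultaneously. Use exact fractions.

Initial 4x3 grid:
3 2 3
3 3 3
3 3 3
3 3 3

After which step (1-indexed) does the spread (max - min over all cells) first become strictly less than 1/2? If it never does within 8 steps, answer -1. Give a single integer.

Step 1: max=3, min=8/3, spread=1/3
  -> spread < 1/2 first at step 1
Step 2: max=3, min=653/240, spread=67/240
Step 3: max=3, min=6043/2160, spread=437/2160
Step 4: max=2991/1000, min=2434469/864000, spread=29951/172800
Step 5: max=10046/3375, min=22112179/7776000, spread=206761/1555200
Step 6: max=16034329/5400000, min=8875004429/3110400000, spread=14430763/124416000
Step 7: max=1278347273/432000000, min=534764258311/186624000000, spread=139854109/1492992000
Step 8: max=114788771023/38880000000, min=32169848109749/11197440000000, spread=7114543559/89579520000

Answer: 1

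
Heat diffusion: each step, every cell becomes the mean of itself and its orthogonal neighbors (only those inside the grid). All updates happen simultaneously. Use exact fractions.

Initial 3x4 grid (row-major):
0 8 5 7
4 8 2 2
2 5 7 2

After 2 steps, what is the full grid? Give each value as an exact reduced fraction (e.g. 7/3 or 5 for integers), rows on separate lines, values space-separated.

After step 1:
  4 21/4 11/2 14/3
  7/2 27/5 24/5 13/4
  11/3 11/2 4 11/3
After step 2:
  17/4 403/80 1213/240 161/36
  497/120 489/100 459/100 983/240
  38/9 557/120 539/120 131/36

Answer: 17/4 403/80 1213/240 161/36
497/120 489/100 459/100 983/240
38/9 557/120 539/120 131/36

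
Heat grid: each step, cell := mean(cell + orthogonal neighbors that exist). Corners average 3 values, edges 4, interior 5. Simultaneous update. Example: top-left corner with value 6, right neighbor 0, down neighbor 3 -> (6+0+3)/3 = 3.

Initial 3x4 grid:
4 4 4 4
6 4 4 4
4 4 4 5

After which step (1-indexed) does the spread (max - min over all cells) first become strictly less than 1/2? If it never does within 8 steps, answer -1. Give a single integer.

Answer: 3

Derivation:
Step 1: max=14/3, min=4, spread=2/3
Step 2: max=547/120, min=4, spread=67/120
Step 3: max=9559/2160, min=587/144, spread=377/1080
  -> spread < 1/2 first at step 3
Step 4: max=1891291/432000, min=6603/1600, spread=108481/432000
Step 5: max=16898231/3888000, min=10718759/2592000, spread=328037/1555200
Step 6: max=6718194331/1555200000, min=647000021/155520000, spread=248194121/1555200000
Step 7: max=60286317821/13996800000, min=12975082013/3110400000, spread=151875901/1119744000
Step 8: max=3605333895439/839808000000, min=2343232390501/559872000000, spread=289552991/2687385600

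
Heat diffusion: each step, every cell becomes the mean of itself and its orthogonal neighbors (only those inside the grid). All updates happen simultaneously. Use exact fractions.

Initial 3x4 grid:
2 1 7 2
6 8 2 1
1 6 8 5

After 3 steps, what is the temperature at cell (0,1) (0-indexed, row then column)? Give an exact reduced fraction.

Step 1: cell (0,1) = 9/2
Step 2: cell (0,1) = 151/40
Step 3: cell (0,1) = 207/50
Full grid after step 3:
  313/80 207/50 6677/1800 979/270
  63361/14400 26129/6000 553/125 9071/2400
  9941/2160 8927/1800 4151/900 4781/1080

Answer: 207/50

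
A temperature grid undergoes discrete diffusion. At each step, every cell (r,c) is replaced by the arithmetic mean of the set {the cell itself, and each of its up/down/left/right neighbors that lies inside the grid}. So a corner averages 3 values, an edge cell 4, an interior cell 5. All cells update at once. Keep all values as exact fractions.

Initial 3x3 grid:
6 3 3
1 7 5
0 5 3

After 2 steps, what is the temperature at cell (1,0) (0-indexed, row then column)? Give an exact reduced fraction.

Step 1: cell (1,0) = 7/2
Step 2: cell (1,0) = 391/120
Full grid after step 2:
  139/36 319/80 155/36
  391/120 207/50 167/40
  37/12 857/240 151/36

Answer: 391/120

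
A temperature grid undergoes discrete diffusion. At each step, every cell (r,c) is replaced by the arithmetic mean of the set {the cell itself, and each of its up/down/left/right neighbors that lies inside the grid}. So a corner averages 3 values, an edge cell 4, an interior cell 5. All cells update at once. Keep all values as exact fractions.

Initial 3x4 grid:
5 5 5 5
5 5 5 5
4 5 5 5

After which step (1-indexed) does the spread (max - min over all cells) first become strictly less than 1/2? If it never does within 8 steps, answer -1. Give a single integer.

Answer: 1

Derivation:
Step 1: max=5, min=14/3, spread=1/3
  -> spread < 1/2 first at step 1
Step 2: max=5, min=85/18, spread=5/18
Step 3: max=5, min=1039/216, spread=41/216
Step 4: max=5, min=125383/25920, spread=4217/25920
Step 5: max=35921/7200, min=7566851/1555200, spread=38417/311040
Step 6: max=717403/144000, min=455359789/93312000, spread=1903471/18662400
Step 7: max=21484241/4320000, min=27392610911/5598720000, spread=18038617/223948800
Step 8: max=1931073241/388800000, min=1646347817149/335923200000, spread=883978523/13436928000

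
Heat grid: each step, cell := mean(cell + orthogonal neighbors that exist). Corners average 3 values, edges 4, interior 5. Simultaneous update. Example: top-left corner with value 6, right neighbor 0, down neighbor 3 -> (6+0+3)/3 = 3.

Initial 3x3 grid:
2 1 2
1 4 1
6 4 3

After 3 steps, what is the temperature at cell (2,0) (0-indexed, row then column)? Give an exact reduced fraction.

Step 1: cell (2,0) = 11/3
Step 2: cell (2,0) = 67/18
Step 3: cell (2,0) = 3431/1080
Full grid after step 3:
  2401/1080 32309/14400 4307/2160
  4601/1600 5061/2000 6139/2400
  3431/1080 46609/14400 6127/2160

Answer: 3431/1080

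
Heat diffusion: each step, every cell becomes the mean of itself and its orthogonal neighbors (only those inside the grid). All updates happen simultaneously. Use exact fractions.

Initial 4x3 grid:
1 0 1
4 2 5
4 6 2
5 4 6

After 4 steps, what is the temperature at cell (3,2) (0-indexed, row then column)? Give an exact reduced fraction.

Step 1: cell (3,2) = 4
Step 2: cell (3,2) = 14/3
Step 3: cell (3,2) = 169/40
Step 4: cell (3,2) = 7327/1728
Full grid after step 4:
  3137/1296 105833/43200 2089/864
  66319/21600 21049/7200 14657/4800
  80891/21600 55771/14400 17773/4800
  22231/5184 727123/172800 7327/1728

Answer: 7327/1728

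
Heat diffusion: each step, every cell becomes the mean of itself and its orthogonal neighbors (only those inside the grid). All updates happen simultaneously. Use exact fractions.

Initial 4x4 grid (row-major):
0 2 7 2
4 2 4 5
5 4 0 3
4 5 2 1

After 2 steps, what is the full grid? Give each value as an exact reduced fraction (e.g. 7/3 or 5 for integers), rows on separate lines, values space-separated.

Answer: 5/2 117/40 443/120 143/36
61/20 31/10 333/100 841/240
223/60 17/5 273/100 207/80
38/9 817/240 207/80 25/12

Derivation:
After step 1:
  2 11/4 15/4 14/3
  11/4 16/5 18/5 7/2
  17/4 16/5 13/5 9/4
  14/3 15/4 2 2
After step 2:
  5/2 117/40 443/120 143/36
  61/20 31/10 333/100 841/240
  223/60 17/5 273/100 207/80
  38/9 817/240 207/80 25/12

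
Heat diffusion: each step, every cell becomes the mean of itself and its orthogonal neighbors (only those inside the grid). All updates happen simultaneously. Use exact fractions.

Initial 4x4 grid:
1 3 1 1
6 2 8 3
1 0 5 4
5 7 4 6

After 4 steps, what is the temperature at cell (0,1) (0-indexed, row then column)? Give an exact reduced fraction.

Step 1: cell (0,1) = 7/4
Step 2: cell (0,1) = 91/30
Step 3: cell (0,1) = 10033/3600
Step 4: cell (0,1) = 327127/108000
Full grid after step 4:
  93523/32400 327127/108000 333167/108000 105719/32400
  170411/54000 290203/90000 316847/90000 193441/54000
  185909/54000 41717/11250 89399/22500 224107/54000
  12109/3240 107227/27000 116321/27000 2875/648

Answer: 327127/108000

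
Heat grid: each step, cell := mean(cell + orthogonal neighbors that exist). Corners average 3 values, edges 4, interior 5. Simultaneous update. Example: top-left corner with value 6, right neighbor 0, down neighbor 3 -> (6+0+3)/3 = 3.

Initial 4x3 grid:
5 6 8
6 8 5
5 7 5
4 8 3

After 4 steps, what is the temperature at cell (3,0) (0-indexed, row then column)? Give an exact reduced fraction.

Step 1: cell (3,0) = 17/3
Step 2: cell (3,0) = 50/9
Step 3: cell (3,0) = 3109/540
Step 4: cell (3,0) = 74117/12960
Full grid after step 4:
  160381/25920 357779/57600 163001/25920
  65087/10800 29513/4800 131549/21600
  15947/2700 14021/2400 127301/21600
  74117/12960 165323/28800 73387/12960

Answer: 74117/12960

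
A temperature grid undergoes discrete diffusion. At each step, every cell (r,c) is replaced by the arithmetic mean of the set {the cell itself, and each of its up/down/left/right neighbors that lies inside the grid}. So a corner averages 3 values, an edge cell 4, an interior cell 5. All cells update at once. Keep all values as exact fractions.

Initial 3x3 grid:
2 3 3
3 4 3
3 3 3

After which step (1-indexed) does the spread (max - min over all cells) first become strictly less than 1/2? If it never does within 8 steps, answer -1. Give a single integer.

Answer: 2

Derivation:
Step 1: max=13/4, min=8/3, spread=7/12
Step 2: max=19/6, min=26/9, spread=5/18
  -> spread < 1/2 first at step 2
Step 3: max=1127/360, min=397/135, spread=41/216
Step 4: max=67549/21600, min=48493/16200, spread=347/2592
Step 5: max=4022903/1296000, min=365737/121500, spread=2921/31104
Step 6: max=240596341/77760000, min=176601787/58320000, spread=24611/373248
Step 7: max=14384819327/4665600000, min=5313319357/1749600000, spread=207329/4478976
Step 8: max=861368199469/279936000000, min=639203356633/209952000000, spread=1746635/53747712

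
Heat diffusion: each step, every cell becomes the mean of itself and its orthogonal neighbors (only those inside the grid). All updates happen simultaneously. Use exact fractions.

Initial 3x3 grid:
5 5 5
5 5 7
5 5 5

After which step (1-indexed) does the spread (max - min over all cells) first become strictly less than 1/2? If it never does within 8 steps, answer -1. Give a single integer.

Answer: 3

Derivation:
Step 1: max=17/3, min=5, spread=2/3
Step 2: max=667/120, min=5, spread=67/120
Step 3: max=5837/1080, min=507/100, spread=1807/5400
  -> spread < 1/2 first at step 3
Step 4: max=2317963/432000, min=13861/2700, spread=33401/144000
Step 5: max=20669933/3888000, min=1393391/270000, spread=3025513/19440000
Step 6: max=8240926867/1555200000, min=74755949/14400000, spread=53531/497664
Step 7: max=492592925849/93312000000, min=20231116051/3888000000, spread=450953/5971968
Step 8: max=29502503560603/5598720000000, min=2433808610519/466560000000, spread=3799043/71663616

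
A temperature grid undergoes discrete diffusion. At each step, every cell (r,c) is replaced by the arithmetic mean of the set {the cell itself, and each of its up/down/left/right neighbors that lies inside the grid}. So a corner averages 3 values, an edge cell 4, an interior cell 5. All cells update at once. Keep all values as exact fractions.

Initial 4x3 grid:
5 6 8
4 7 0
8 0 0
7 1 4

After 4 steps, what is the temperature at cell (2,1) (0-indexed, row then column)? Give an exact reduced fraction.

Step 1: cell (2,1) = 16/5
Step 2: cell (2,1) = 307/100
Step 3: cell (2,1) = 3633/1000
Step 4: cell (2,1) = 53383/15000
Full grid after step 4:
  27433/5400 2019419/432000 142673/32400
  333689/72000 777421/180000 804067/216000
  921047/216000 53383/15000 680047/216000
  250031/64800 40439/12000 179881/64800

Answer: 53383/15000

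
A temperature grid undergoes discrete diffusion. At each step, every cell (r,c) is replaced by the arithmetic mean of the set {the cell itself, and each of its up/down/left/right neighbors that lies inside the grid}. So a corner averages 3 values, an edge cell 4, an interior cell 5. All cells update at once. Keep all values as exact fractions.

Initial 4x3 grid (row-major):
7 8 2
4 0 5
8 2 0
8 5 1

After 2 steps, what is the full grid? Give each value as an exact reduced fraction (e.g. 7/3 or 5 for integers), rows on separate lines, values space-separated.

Answer: 46/9 1163/240 11/3
1223/240 351/100 251/80
81/16 183/50 35/16
11/2 4 8/3

Derivation:
After step 1:
  19/3 17/4 5
  19/4 19/5 7/4
  11/2 3 2
  7 4 2
After step 2:
  46/9 1163/240 11/3
  1223/240 351/100 251/80
  81/16 183/50 35/16
  11/2 4 8/3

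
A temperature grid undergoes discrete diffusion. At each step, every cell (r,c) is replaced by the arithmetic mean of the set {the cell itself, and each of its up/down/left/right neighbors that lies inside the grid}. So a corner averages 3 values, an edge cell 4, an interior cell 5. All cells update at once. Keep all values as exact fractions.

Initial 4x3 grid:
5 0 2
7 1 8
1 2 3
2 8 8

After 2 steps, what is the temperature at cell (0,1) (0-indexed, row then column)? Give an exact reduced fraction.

Step 1: cell (0,1) = 2
Step 2: cell (0,1) = 97/30
Full grid after step 2:
  19/6 97/30 53/18
  141/40 78/25 941/240
  79/24 397/100 217/48
  35/9 9/2 199/36

Answer: 97/30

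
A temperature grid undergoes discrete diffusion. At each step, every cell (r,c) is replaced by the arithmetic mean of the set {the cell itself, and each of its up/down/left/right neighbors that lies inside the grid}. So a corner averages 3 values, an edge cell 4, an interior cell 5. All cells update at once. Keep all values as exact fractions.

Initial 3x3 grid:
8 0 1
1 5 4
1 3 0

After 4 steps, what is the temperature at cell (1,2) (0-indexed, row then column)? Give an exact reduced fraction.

Answer: 355999/144000

Derivation:
Step 1: cell (1,2) = 5/2
Step 2: cell (1,2) = 91/40
Step 3: cell (1,2) = 6067/2400
Step 4: cell (1,2) = 355999/144000
Full grid after step 4:
  126169/43200 1180247/432000 42829/16200
  2363869/864000 60383/22500 355999/144000
  42829/16200 710873/288000 316357/129600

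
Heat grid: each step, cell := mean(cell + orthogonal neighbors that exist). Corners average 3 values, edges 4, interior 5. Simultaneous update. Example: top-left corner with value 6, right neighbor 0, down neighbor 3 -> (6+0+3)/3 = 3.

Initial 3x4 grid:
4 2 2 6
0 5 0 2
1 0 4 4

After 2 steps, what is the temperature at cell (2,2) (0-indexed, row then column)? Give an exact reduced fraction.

Step 1: cell (2,2) = 2
Step 2: cell (2,2) = 313/120
Full grid after step 2:
  31/12 183/80 701/240 53/18
  187/120 49/20 23/10 46/15
  16/9 187/120 313/120 25/9

Answer: 313/120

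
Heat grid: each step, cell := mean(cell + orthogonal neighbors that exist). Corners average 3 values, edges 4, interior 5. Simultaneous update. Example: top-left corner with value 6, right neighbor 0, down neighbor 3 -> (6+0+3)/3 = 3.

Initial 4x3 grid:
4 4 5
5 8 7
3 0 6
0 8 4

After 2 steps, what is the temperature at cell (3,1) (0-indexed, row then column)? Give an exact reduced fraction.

Answer: 53/12

Derivation:
Step 1: cell (3,1) = 3
Step 2: cell (3,1) = 53/12
Full grid after step 2:
  175/36 1183/240 205/36
  121/30 531/100 1253/240
  47/12 381/100 87/16
  26/9 53/12 53/12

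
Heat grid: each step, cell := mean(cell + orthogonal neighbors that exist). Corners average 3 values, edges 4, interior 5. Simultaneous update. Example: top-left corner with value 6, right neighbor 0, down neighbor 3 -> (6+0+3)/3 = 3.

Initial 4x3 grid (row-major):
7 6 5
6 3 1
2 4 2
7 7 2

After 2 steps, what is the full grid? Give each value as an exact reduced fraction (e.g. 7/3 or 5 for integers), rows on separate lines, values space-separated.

Answer: 193/36 235/48 4
235/48 201/50 13/4
1091/240 98/25 46/15
181/36 22/5 131/36

Derivation:
After step 1:
  19/3 21/4 4
  9/2 4 11/4
  19/4 18/5 9/4
  16/3 5 11/3
After step 2:
  193/36 235/48 4
  235/48 201/50 13/4
  1091/240 98/25 46/15
  181/36 22/5 131/36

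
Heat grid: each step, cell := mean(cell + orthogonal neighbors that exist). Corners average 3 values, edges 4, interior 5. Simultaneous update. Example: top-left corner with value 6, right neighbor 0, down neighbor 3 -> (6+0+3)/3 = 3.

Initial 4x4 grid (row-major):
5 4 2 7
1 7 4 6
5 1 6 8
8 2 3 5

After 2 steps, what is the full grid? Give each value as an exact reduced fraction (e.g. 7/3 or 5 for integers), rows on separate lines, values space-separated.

Answer: 37/9 929/240 75/16 31/6
899/240 108/25 233/50 45/8
349/80 77/20 477/100 667/120
49/12 167/40 517/120 187/36

Derivation:
After step 1:
  10/3 9/2 17/4 5
  9/2 17/5 5 25/4
  15/4 21/5 22/5 25/4
  5 7/2 4 16/3
After step 2:
  37/9 929/240 75/16 31/6
  899/240 108/25 233/50 45/8
  349/80 77/20 477/100 667/120
  49/12 167/40 517/120 187/36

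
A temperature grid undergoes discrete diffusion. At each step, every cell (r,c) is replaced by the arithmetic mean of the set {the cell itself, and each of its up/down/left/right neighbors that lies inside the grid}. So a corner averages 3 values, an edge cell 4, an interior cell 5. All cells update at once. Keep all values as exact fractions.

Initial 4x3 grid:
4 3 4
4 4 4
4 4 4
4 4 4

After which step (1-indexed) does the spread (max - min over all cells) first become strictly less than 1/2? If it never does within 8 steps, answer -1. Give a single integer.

Step 1: max=4, min=11/3, spread=1/3
  -> spread < 1/2 first at step 1
Step 2: max=4, min=893/240, spread=67/240
Step 3: max=4, min=8203/2160, spread=437/2160
Step 4: max=3991/1000, min=3298469/864000, spread=29951/172800
Step 5: max=13421/3375, min=29888179/7776000, spread=206761/1555200
Step 6: max=21434329/5400000, min=11985404429/3110400000, spread=14430763/124416000
Step 7: max=1710347273/432000000, min=721388258311/186624000000, spread=139854109/1492992000
Step 8: max=153668771023/38880000000, min=43367288109749/11197440000000, spread=7114543559/89579520000

Answer: 1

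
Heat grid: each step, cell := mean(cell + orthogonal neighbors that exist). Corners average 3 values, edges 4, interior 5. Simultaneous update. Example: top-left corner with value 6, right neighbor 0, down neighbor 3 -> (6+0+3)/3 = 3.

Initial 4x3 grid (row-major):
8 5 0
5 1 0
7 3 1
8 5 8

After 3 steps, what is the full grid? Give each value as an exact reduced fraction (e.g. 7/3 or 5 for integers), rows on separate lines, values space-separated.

Answer: 1603/360 24097/7200 1327/540
5467/1200 2657/750 2219/900
18491/3600 12373/3000 6133/1800
1493/270 18061/3600 4547/1080

Derivation:
After step 1:
  6 7/2 5/3
  21/4 14/5 1/2
  23/4 17/5 3
  20/3 6 14/3
After step 2:
  59/12 419/120 17/9
  99/20 309/100 239/120
  79/15 419/100 347/120
  221/36 311/60 41/9
After step 3:
  1603/360 24097/7200 1327/540
  5467/1200 2657/750 2219/900
  18491/3600 12373/3000 6133/1800
  1493/270 18061/3600 4547/1080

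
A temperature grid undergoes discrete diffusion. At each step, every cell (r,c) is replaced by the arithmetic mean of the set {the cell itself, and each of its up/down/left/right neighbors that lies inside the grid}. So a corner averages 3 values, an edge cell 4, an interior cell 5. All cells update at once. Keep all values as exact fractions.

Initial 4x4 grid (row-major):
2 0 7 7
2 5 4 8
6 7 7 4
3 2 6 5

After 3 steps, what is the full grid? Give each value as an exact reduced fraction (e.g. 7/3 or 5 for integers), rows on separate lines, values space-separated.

Answer: 6761/2160 14371/3600 17647/3600 12647/2160
26957/7200 25043/6000 32357/6000 41219/7200
29821/7200 5717/1200 10441/2000 13729/2400
9499/2160 4187/900 129/25 3827/720

Derivation:
After step 1:
  4/3 7/2 9/2 22/3
  15/4 18/5 31/5 23/4
  9/2 27/5 28/5 6
  11/3 9/2 5 5
After step 2:
  103/36 97/30 323/60 211/36
  791/240 449/100 513/100 1517/240
  1039/240 118/25 141/25 447/80
  38/9 557/120 201/40 16/3
After step 3:
  6761/2160 14371/3600 17647/3600 12647/2160
  26957/7200 25043/6000 32357/6000 41219/7200
  29821/7200 5717/1200 10441/2000 13729/2400
  9499/2160 4187/900 129/25 3827/720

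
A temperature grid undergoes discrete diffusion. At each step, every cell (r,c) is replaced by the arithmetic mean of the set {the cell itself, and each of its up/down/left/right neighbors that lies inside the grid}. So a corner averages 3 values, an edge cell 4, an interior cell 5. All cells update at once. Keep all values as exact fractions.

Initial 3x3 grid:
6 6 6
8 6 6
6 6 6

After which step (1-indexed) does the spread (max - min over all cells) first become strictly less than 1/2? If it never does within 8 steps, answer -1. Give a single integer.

Answer: 3

Derivation:
Step 1: max=20/3, min=6, spread=2/3
Step 2: max=787/120, min=6, spread=67/120
Step 3: max=6917/1080, min=607/100, spread=1807/5400
  -> spread < 1/2 first at step 3
Step 4: max=2749963/432000, min=16561/2700, spread=33401/144000
Step 5: max=24557933/3888000, min=1663391/270000, spread=3025513/19440000
Step 6: max=9796126867/1555200000, min=89155949/14400000, spread=53531/497664
Step 7: max=585904925849/93312000000, min=24119116051/3888000000, spread=450953/5971968
Step 8: max=35101223560603/5598720000000, min=2900368610519/466560000000, spread=3799043/71663616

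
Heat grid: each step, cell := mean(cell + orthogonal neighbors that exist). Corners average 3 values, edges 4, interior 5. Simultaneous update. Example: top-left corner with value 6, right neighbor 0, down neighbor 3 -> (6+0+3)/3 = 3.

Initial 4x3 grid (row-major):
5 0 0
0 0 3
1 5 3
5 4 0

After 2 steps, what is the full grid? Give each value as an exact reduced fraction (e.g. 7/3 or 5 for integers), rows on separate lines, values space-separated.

Answer: 53/36 331/240 5/4
451/240 169/100 137/80
611/240 66/25 551/240
115/36 353/120 103/36

Derivation:
After step 1:
  5/3 5/4 1
  3/2 8/5 3/2
  11/4 13/5 11/4
  10/3 7/2 7/3
After step 2:
  53/36 331/240 5/4
  451/240 169/100 137/80
  611/240 66/25 551/240
  115/36 353/120 103/36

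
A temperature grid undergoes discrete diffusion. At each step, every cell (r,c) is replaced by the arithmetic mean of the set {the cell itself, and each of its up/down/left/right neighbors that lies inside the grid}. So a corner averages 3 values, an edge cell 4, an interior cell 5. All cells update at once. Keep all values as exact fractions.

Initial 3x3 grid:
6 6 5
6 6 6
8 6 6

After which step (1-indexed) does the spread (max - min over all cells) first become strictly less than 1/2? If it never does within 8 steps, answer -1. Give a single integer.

Step 1: max=20/3, min=17/3, spread=1
Step 2: max=59/9, min=103/18, spread=5/6
Step 3: max=689/108, min=1255/216, spread=41/72
Step 4: max=40813/6480, min=76421/12960, spread=347/864
  -> spread < 1/2 first at step 4
Step 5: max=2422781/388800, min=4626487/777600, spread=2921/10368
Step 6: max=144420457/23328000, min=279611789/46656000, spread=24611/124416
Step 7: max=8622231329/1399680000, min=16855720783/2799360000, spread=207329/1492992
Step 8: max=515628893413/83980800000, min=1014883083701/167961600000, spread=1746635/17915904

Answer: 4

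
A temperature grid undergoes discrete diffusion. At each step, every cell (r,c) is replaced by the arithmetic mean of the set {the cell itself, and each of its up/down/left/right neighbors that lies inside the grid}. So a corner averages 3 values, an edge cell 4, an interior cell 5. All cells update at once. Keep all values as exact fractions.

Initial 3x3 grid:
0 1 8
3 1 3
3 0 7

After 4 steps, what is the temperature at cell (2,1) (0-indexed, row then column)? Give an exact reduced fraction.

Answer: 2259869/864000

Derivation:
Step 1: cell (2,1) = 11/4
Step 2: cell (2,1) = 581/240
Step 3: cell (2,1) = 39127/14400
Step 4: cell (2,1) = 2259869/864000
Full grid after step 4:
  290107/129600 1113247/432000 132469/43200
  1868369/864000 960503/360000 2634869/864000
  16549/7200 2259869/864000 199391/64800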